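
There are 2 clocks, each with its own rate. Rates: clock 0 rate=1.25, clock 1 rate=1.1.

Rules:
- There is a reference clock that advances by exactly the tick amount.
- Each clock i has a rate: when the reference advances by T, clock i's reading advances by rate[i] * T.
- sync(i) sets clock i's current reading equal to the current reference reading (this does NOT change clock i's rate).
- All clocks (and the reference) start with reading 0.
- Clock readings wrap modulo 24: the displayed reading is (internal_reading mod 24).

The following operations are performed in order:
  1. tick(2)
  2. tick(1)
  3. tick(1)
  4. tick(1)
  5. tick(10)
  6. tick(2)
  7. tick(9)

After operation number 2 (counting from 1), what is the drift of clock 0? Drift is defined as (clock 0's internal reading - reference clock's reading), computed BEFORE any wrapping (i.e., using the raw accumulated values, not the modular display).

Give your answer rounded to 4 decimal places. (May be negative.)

After op 1 tick(2): ref=2.0000 raw=[2.5000 2.2000]
After op 2 tick(1): ref=3.0000 raw=[3.7500 3.3000]
Drift of clock 0 after op 2: 3.7500 - 3.0000 = 0.7500

Answer: 0.7500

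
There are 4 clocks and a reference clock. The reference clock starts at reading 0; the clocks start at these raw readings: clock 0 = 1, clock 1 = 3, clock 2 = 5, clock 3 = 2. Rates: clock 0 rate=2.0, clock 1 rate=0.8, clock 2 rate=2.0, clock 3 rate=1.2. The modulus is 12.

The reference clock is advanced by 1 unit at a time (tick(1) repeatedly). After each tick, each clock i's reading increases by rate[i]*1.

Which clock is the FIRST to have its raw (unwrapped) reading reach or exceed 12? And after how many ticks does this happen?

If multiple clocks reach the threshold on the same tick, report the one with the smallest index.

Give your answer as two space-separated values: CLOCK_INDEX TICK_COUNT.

clock 0: start=1, rate=2.0, needs 12-1 = 11; ticks = ceil(11/2.0) = ceil(5.5000) = 6; reading at tick 6 = 1 + 2.0*6 = 13.0000
clock 1: start=3, rate=0.8, needs 12-3 = 9; ticks = ceil(9/0.8) = ceil(11.2500) = 12; reading at tick 12 = 3 + 0.8*12 = 12.6000
clock 2: start=5, rate=2.0, needs 12-5 = 7; ticks = ceil(7/2.0) = ceil(3.5000) = 4; reading at tick 4 = 5 + 2.0*4 = 13.0000
clock 3: start=2, rate=1.2, needs 12-2 = 10; ticks = ceil(10/1.2) = ceil(8.3333) = 9; reading at tick 9 = 2 + 1.2*9 = 12.8000
Minimum tick count = 4; winners = [2]; smallest index = 2

Answer: 2 4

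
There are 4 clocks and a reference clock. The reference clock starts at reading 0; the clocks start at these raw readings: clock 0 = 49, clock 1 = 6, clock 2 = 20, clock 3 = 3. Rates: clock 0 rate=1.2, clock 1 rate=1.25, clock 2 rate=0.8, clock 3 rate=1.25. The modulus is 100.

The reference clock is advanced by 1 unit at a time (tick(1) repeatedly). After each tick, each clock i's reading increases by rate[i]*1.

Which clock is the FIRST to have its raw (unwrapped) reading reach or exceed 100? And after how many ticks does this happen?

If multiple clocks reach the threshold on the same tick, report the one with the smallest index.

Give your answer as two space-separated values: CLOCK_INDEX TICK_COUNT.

Answer: 0 43

Derivation:
clock 0: start=49, rate=1.2, needs 100-49 = 51; ticks = ceil(51/1.2) = ceil(42.5000) = 43; reading at tick 43 = 49 + 1.2*43 = 100.6000
clock 1: start=6, rate=1.25, needs 100-6 = 94; ticks = ceil(94/1.25) = ceil(75.2000) = 76; reading at tick 76 = 6 + 1.25*76 = 101.0000
clock 2: start=20, rate=0.8, needs 100-20 = 80; ticks = ceil(80/0.8) = ceil(100.0000) = 100; reading at tick 100 = 20 + 0.8*100 = 100.0000
clock 3: start=3, rate=1.25, needs 100-3 = 97; ticks = ceil(97/1.25) = ceil(77.6000) = 78; reading at tick 78 = 3 + 1.25*78 = 100.5000
Minimum tick count = 43; winners = [0]; smallest index = 0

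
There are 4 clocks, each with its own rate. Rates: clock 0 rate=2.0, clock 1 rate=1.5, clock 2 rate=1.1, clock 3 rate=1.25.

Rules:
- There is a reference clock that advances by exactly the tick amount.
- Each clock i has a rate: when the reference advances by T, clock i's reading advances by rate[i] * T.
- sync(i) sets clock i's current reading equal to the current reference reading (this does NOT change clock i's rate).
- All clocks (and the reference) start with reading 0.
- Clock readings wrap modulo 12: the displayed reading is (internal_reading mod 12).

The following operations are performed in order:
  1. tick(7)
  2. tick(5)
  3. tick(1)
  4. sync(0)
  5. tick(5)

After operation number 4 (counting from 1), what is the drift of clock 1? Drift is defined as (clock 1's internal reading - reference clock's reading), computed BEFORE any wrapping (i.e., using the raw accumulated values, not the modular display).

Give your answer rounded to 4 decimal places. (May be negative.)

After op 1 tick(7): ref=7.0000 raw=[14.0000 10.5000 7.7000 8.7500]
After op 2 tick(5): ref=12.0000 raw=[24.0000 18.0000 13.2000 15.0000]
After op 3 tick(1): ref=13.0000 raw=[26.0000 19.5000 14.3000 16.2500]
After op 4 sync(0): ref=13.0000 raw=[13.0000 19.5000 14.3000 16.2500]
Drift of clock 1 after op 4: 19.5000 - 13.0000 = 6.5000

Answer: 6.5000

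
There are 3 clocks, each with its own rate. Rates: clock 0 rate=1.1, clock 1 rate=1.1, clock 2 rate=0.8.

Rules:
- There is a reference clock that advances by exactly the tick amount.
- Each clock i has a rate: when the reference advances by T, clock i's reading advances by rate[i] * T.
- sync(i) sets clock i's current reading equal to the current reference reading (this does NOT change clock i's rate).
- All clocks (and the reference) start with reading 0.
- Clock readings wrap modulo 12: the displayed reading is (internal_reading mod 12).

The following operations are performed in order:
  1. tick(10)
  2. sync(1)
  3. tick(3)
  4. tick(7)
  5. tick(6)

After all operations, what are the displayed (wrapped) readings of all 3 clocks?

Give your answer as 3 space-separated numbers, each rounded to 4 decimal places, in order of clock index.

After op 1 tick(10): ref=10.0000 raw=[11.0000 11.0000 8.0000]
After op 2 sync(1): ref=10.0000 raw=[11.0000 10.0000 8.0000]
After op 3 tick(3): ref=13.0000 raw=[14.3000 13.3000 10.4000]
After op 4 tick(7): ref=20.0000 raw=[22.0000 21.0000 16.0000]
After op 5 tick(6): ref=26.0000 raw=[28.6000 27.6000 20.8000]
Wrap final raw readings (mod 12): 28.6000 mod 12 = 4.6000; 27.6000 mod 12 = 3.6000; 20.8000 mod 12 = 8.8000

Answer: 4.6000 3.6000 8.8000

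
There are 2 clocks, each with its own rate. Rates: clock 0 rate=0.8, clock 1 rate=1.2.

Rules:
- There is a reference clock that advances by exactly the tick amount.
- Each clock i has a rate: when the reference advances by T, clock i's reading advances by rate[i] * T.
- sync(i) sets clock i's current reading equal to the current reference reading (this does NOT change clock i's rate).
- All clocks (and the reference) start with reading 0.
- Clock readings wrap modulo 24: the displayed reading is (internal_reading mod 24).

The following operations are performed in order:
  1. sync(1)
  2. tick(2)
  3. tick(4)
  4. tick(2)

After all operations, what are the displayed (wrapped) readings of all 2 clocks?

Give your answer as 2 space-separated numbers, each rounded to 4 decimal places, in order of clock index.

Answer: 6.4000 9.6000

Derivation:
After op 1 sync(1): ref=0.0000 raw=[0.0000 0.0000]
After op 2 tick(2): ref=2.0000 raw=[1.6000 2.4000]
After op 3 tick(4): ref=6.0000 raw=[4.8000 7.2000]
After op 4 tick(2): ref=8.0000 raw=[6.4000 9.6000]
Wrap final raw readings (mod 24): 6.4000 mod 24 = 6.4000; 9.6000 mod 24 = 9.6000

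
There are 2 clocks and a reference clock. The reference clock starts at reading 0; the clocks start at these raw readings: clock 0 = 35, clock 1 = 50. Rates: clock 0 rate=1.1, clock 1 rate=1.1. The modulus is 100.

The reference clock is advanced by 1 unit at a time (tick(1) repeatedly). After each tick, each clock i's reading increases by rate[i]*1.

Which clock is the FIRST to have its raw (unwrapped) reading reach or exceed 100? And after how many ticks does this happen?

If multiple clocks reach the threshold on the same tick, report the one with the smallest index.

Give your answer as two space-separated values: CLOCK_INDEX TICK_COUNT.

clock 0: start=35, rate=1.1, needs 100-35 = 65; ticks = ceil(65/1.1) = ceil(59.0909) = 60; reading at tick 60 = 35 + 1.1*60 = 101.0000
clock 1: start=50, rate=1.1, needs 100-50 = 50; ticks = ceil(50/1.1) = ceil(45.4545) = 46; reading at tick 46 = 50 + 1.1*46 = 100.6000
Minimum tick count = 46; winners = [1]; smallest index = 1

Answer: 1 46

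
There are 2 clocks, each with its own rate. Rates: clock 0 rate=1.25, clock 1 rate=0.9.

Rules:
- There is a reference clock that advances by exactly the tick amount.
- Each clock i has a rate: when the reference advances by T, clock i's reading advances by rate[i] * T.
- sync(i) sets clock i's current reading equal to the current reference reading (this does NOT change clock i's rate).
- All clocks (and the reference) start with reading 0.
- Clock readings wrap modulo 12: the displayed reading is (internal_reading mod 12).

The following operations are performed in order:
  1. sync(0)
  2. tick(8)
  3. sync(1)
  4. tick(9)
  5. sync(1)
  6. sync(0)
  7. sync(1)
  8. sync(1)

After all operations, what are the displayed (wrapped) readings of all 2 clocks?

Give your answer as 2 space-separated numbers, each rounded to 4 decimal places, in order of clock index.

After op 1 sync(0): ref=0.0000 raw=[0.0000 0.0000]
After op 2 tick(8): ref=8.0000 raw=[10.0000 7.2000]
After op 3 sync(1): ref=8.0000 raw=[10.0000 8.0000]
After op 4 tick(9): ref=17.0000 raw=[21.2500 16.1000]
After op 5 sync(1): ref=17.0000 raw=[21.2500 17.0000]
After op 6 sync(0): ref=17.0000 raw=[17.0000 17.0000]
After op 7 sync(1): ref=17.0000 raw=[17.0000 17.0000]
After op 8 sync(1): ref=17.0000 raw=[17.0000 17.0000]
Wrap final raw readings (mod 12): 17.0000 mod 12 = 5.0000; 17.0000 mod 12 = 5.0000

Answer: 5.0000 5.0000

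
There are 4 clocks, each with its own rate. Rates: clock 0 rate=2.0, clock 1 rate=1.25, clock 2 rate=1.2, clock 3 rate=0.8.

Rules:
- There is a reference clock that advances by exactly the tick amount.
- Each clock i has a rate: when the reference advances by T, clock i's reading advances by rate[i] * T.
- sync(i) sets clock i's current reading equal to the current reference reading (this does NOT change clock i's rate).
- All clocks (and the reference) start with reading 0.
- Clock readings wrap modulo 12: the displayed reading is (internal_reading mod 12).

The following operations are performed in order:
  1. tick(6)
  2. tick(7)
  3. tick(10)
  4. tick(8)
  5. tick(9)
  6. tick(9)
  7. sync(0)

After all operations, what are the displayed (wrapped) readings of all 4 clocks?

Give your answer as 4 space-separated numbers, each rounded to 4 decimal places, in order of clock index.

Answer: 1.0000 1.2500 10.8000 3.2000

Derivation:
After op 1 tick(6): ref=6.0000 raw=[12.0000 7.5000 7.2000 4.8000]
After op 2 tick(7): ref=13.0000 raw=[26.0000 16.2500 15.6000 10.4000]
After op 3 tick(10): ref=23.0000 raw=[46.0000 28.7500 27.6000 18.4000]
After op 4 tick(8): ref=31.0000 raw=[62.0000 38.7500 37.2000 24.8000]
After op 5 tick(9): ref=40.0000 raw=[80.0000 50.0000 48.0000 32.0000]
After op 6 tick(9): ref=49.0000 raw=[98.0000 61.2500 58.8000 39.2000]
After op 7 sync(0): ref=49.0000 raw=[49.0000 61.2500 58.8000 39.2000]
Wrap final raw readings (mod 12): 49.0000 mod 12 = 1.0000; 61.2500 mod 12 = 1.2500; 58.8000 mod 12 = 10.8000; 39.2000 mod 12 = 3.2000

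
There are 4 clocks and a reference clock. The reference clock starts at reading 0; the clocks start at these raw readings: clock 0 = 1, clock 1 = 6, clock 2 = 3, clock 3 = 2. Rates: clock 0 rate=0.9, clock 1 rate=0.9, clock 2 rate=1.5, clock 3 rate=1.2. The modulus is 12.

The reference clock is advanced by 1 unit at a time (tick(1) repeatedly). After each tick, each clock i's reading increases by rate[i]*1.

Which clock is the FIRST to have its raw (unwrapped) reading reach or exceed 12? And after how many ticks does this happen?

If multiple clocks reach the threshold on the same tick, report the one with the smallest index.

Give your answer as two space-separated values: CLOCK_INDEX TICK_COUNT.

Answer: 2 6

Derivation:
clock 0: start=1, rate=0.9, needs 12-1 = 11; ticks = ceil(11/0.9) = ceil(12.2222) = 13; reading at tick 13 = 1 + 0.9*13 = 12.7000
clock 1: start=6, rate=0.9, needs 12-6 = 6; ticks = ceil(6/0.9) = ceil(6.6667) = 7; reading at tick 7 = 6 + 0.9*7 = 12.3000
clock 2: start=3, rate=1.5, needs 12-3 = 9; ticks = ceil(9/1.5) = ceil(6.0000) = 6; reading at tick 6 = 3 + 1.5*6 = 12.0000
clock 3: start=2, rate=1.2, needs 12-2 = 10; ticks = ceil(10/1.2) = ceil(8.3333) = 9; reading at tick 9 = 2 + 1.2*9 = 12.8000
Minimum tick count = 6; winners = [2]; smallest index = 2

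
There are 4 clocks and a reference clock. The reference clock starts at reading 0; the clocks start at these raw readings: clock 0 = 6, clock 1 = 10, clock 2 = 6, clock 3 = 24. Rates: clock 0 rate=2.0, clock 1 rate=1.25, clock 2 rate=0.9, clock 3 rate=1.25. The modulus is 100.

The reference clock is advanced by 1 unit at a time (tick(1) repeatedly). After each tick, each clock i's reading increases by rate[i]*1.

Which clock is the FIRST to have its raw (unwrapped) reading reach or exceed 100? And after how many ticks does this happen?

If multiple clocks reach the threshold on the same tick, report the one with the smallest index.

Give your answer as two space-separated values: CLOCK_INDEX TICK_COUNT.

Answer: 0 47

Derivation:
clock 0: start=6, rate=2.0, needs 100-6 = 94; ticks = ceil(94/2.0) = ceil(47.0000) = 47; reading at tick 47 = 6 + 2.0*47 = 100.0000
clock 1: start=10, rate=1.25, needs 100-10 = 90; ticks = ceil(90/1.25) = ceil(72.0000) = 72; reading at tick 72 = 10 + 1.25*72 = 100.0000
clock 2: start=6, rate=0.9, needs 100-6 = 94; ticks = ceil(94/0.9) = ceil(104.4444) = 105; reading at tick 105 = 6 + 0.9*105 = 100.5000
clock 3: start=24, rate=1.25, needs 100-24 = 76; ticks = ceil(76/1.25) = ceil(60.8000) = 61; reading at tick 61 = 24 + 1.25*61 = 100.2500
Minimum tick count = 47; winners = [0]; smallest index = 0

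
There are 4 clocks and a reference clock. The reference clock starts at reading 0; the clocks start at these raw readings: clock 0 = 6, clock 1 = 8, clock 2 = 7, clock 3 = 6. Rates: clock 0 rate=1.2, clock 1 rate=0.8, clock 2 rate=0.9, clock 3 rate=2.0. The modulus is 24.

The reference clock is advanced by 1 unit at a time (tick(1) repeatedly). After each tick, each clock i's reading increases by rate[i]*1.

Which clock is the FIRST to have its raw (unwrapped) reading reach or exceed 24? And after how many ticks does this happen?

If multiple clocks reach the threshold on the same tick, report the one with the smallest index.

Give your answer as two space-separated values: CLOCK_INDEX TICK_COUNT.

Answer: 3 9

Derivation:
clock 0: start=6, rate=1.2, needs 24-6 = 18; ticks = ceil(18/1.2) = ceil(15.0000) = 15; reading at tick 15 = 6 + 1.2*15 = 24.0000
clock 1: start=8, rate=0.8, needs 24-8 = 16; ticks = ceil(16/0.8) = ceil(20.0000) = 20; reading at tick 20 = 8 + 0.8*20 = 24.0000
clock 2: start=7, rate=0.9, needs 24-7 = 17; ticks = ceil(17/0.9) = ceil(18.8889) = 19; reading at tick 19 = 7 + 0.9*19 = 24.1000
clock 3: start=6, rate=2.0, needs 24-6 = 18; ticks = ceil(18/2.0) = ceil(9.0000) = 9; reading at tick 9 = 6 + 2.0*9 = 24.0000
Minimum tick count = 9; winners = [3]; smallest index = 3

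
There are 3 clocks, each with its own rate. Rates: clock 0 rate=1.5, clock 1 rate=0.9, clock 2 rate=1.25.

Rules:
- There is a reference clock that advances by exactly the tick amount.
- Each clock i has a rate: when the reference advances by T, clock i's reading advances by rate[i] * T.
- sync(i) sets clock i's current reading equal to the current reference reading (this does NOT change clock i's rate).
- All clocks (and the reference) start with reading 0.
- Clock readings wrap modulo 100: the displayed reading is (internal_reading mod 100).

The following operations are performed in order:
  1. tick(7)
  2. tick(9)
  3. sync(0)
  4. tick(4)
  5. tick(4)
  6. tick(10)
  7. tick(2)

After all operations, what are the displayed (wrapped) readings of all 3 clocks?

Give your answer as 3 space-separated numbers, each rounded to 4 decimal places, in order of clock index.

After op 1 tick(7): ref=7.0000 raw=[10.5000 6.3000 8.7500]
After op 2 tick(9): ref=16.0000 raw=[24.0000 14.4000 20.0000]
After op 3 sync(0): ref=16.0000 raw=[16.0000 14.4000 20.0000]
After op 4 tick(4): ref=20.0000 raw=[22.0000 18.0000 25.0000]
After op 5 tick(4): ref=24.0000 raw=[28.0000 21.6000 30.0000]
After op 6 tick(10): ref=34.0000 raw=[43.0000 30.6000 42.5000]
After op 7 tick(2): ref=36.0000 raw=[46.0000 32.4000 45.0000]
Wrap final raw readings (mod 100): 46.0000 mod 100 = 46.0000; 32.4000 mod 100 = 32.4000; 45.0000 mod 100 = 45.0000

Answer: 46.0000 32.4000 45.0000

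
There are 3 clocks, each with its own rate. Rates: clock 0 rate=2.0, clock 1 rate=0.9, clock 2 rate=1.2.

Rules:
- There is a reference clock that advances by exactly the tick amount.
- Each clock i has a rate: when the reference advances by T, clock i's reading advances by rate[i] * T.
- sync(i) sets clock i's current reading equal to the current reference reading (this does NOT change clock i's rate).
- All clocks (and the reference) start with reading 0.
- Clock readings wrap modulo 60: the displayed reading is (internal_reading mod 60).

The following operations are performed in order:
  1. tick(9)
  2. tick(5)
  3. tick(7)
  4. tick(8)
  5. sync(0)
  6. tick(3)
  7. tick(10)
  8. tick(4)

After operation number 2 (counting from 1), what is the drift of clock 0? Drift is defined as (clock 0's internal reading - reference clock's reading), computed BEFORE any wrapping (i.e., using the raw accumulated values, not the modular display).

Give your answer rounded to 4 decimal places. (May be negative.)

Answer: 14.0000

Derivation:
After op 1 tick(9): ref=9.0000 raw=[18.0000 8.1000 10.8000]
After op 2 tick(5): ref=14.0000 raw=[28.0000 12.6000 16.8000]
Drift of clock 0 after op 2: 28.0000 - 14.0000 = 14.0000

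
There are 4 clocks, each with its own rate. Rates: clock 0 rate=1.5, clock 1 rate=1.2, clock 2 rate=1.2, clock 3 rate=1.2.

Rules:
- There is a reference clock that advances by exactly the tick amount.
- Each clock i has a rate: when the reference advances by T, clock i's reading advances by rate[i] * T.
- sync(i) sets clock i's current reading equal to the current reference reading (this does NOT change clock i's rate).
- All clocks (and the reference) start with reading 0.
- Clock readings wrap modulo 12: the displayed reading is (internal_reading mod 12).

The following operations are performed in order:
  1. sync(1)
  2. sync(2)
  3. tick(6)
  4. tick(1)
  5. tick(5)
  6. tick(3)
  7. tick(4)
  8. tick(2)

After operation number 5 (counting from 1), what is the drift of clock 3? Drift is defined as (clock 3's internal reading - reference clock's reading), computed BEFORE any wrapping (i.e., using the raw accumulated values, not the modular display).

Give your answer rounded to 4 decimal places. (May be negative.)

After op 1 sync(1): ref=0.0000 raw=[0.0000 0.0000 0.0000 0.0000]
After op 2 sync(2): ref=0.0000 raw=[0.0000 0.0000 0.0000 0.0000]
After op 3 tick(6): ref=6.0000 raw=[9.0000 7.2000 7.2000 7.2000]
After op 4 tick(1): ref=7.0000 raw=[10.5000 8.4000 8.4000 8.4000]
After op 5 tick(5): ref=12.0000 raw=[18.0000 14.4000 14.4000 14.4000]
Drift of clock 3 after op 5: 14.4000 - 12.0000 = 2.4000

Answer: 2.4000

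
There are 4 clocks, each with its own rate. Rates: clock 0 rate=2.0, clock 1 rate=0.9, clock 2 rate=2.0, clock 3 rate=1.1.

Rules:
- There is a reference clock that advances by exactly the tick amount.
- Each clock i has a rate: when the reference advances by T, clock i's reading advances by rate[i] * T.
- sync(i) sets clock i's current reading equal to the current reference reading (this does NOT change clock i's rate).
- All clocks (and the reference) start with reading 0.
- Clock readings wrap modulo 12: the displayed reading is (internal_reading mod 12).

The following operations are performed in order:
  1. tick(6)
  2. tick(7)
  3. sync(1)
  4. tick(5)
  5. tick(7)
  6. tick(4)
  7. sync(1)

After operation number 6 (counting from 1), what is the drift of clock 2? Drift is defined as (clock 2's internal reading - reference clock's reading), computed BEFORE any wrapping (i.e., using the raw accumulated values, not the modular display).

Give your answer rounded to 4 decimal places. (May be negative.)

Answer: 29.0000

Derivation:
After op 1 tick(6): ref=6.0000 raw=[12.0000 5.4000 12.0000 6.6000]
After op 2 tick(7): ref=13.0000 raw=[26.0000 11.7000 26.0000 14.3000]
After op 3 sync(1): ref=13.0000 raw=[26.0000 13.0000 26.0000 14.3000]
After op 4 tick(5): ref=18.0000 raw=[36.0000 17.5000 36.0000 19.8000]
After op 5 tick(7): ref=25.0000 raw=[50.0000 23.8000 50.0000 27.5000]
After op 6 tick(4): ref=29.0000 raw=[58.0000 27.4000 58.0000 31.9000]
Drift of clock 2 after op 6: 58.0000 - 29.0000 = 29.0000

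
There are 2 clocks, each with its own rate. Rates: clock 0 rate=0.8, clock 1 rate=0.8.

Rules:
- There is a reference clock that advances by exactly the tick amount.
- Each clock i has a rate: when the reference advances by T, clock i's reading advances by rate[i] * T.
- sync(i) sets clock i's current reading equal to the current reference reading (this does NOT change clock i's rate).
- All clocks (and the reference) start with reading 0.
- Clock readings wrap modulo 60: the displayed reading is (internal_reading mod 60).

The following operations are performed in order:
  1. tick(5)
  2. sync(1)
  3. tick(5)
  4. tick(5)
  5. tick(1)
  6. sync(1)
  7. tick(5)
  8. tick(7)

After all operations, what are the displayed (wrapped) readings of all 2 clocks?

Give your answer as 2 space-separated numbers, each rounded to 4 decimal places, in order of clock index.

Answer: 22.4000 25.6000

Derivation:
After op 1 tick(5): ref=5.0000 raw=[4.0000 4.0000]
After op 2 sync(1): ref=5.0000 raw=[4.0000 5.0000]
After op 3 tick(5): ref=10.0000 raw=[8.0000 9.0000]
After op 4 tick(5): ref=15.0000 raw=[12.0000 13.0000]
After op 5 tick(1): ref=16.0000 raw=[12.8000 13.8000]
After op 6 sync(1): ref=16.0000 raw=[12.8000 16.0000]
After op 7 tick(5): ref=21.0000 raw=[16.8000 20.0000]
After op 8 tick(7): ref=28.0000 raw=[22.4000 25.6000]
Wrap final raw readings (mod 60): 22.4000 mod 60 = 22.4000; 25.6000 mod 60 = 25.6000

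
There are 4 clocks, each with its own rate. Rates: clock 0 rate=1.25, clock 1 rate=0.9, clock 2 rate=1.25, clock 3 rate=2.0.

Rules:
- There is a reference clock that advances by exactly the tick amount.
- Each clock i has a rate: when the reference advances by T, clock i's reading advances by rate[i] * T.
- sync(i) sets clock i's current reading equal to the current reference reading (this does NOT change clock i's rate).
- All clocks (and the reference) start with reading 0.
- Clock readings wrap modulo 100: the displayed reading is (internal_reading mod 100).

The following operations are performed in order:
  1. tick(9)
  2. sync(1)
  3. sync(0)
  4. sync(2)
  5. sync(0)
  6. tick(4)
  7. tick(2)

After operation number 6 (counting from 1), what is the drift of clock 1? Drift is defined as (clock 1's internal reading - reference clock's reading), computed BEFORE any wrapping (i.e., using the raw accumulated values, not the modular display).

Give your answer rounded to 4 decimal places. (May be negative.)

After op 1 tick(9): ref=9.0000 raw=[11.2500 8.1000 11.2500 18.0000]
After op 2 sync(1): ref=9.0000 raw=[11.2500 9.0000 11.2500 18.0000]
After op 3 sync(0): ref=9.0000 raw=[9.0000 9.0000 11.2500 18.0000]
After op 4 sync(2): ref=9.0000 raw=[9.0000 9.0000 9.0000 18.0000]
After op 5 sync(0): ref=9.0000 raw=[9.0000 9.0000 9.0000 18.0000]
After op 6 tick(4): ref=13.0000 raw=[14.0000 12.6000 14.0000 26.0000]
Drift of clock 1 after op 6: 12.6000 - 13.0000 = -0.4000

Answer: -0.4000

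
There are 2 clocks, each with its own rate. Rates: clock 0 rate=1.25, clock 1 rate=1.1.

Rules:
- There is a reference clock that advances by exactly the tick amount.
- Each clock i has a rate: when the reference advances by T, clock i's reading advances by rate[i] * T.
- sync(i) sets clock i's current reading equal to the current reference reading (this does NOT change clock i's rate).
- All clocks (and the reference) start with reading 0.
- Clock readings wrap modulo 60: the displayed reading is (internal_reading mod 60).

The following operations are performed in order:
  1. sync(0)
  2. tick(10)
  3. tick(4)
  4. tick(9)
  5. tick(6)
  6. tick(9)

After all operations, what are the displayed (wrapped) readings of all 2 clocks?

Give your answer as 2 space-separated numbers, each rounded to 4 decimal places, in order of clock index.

After op 1 sync(0): ref=0.0000 raw=[0.0000 0.0000]
After op 2 tick(10): ref=10.0000 raw=[12.5000 11.0000]
After op 3 tick(4): ref=14.0000 raw=[17.5000 15.4000]
After op 4 tick(9): ref=23.0000 raw=[28.7500 25.3000]
After op 5 tick(6): ref=29.0000 raw=[36.2500 31.9000]
After op 6 tick(9): ref=38.0000 raw=[47.5000 41.8000]
Wrap final raw readings (mod 60): 47.5000 mod 60 = 47.5000; 41.8000 mod 60 = 41.8000

Answer: 47.5000 41.8000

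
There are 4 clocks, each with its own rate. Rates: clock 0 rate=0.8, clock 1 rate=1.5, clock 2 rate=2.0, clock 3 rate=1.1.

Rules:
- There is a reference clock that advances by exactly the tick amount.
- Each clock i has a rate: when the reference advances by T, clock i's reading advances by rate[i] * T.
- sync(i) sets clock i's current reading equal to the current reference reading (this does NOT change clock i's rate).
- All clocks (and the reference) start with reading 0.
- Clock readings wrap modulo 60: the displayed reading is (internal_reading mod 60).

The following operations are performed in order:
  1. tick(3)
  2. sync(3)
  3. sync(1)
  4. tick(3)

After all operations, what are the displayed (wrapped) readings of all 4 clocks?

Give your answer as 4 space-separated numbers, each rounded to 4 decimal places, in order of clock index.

Answer: 4.8000 7.5000 12.0000 6.3000

Derivation:
After op 1 tick(3): ref=3.0000 raw=[2.4000 4.5000 6.0000 3.3000]
After op 2 sync(3): ref=3.0000 raw=[2.4000 4.5000 6.0000 3.0000]
After op 3 sync(1): ref=3.0000 raw=[2.4000 3.0000 6.0000 3.0000]
After op 4 tick(3): ref=6.0000 raw=[4.8000 7.5000 12.0000 6.3000]
Wrap final raw readings (mod 60): 4.8000 mod 60 = 4.8000; 7.5000 mod 60 = 7.5000; 12.0000 mod 60 = 12.0000; 6.3000 mod 60 = 6.3000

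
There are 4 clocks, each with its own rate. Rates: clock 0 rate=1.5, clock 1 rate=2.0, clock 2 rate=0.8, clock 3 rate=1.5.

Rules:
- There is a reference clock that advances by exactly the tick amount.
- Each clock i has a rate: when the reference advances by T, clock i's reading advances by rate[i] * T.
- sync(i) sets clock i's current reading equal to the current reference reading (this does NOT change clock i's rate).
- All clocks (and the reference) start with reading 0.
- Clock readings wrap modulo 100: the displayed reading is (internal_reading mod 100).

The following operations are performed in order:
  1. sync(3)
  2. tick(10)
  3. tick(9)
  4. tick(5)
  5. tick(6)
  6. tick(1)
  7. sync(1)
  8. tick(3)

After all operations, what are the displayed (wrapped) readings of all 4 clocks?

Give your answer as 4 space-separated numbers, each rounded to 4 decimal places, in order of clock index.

After op 1 sync(3): ref=0.0000 raw=[0.0000 0.0000 0.0000 0.0000]
After op 2 tick(10): ref=10.0000 raw=[15.0000 20.0000 8.0000 15.0000]
After op 3 tick(9): ref=19.0000 raw=[28.5000 38.0000 15.2000 28.5000]
After op 4 tick(5): ref=24.0000 raw=[36.0000 48.0000 19.2000 36.0000]
After op 5 tick(6): ref=30.0000 raw=[45.0000 60.0000 24.0000 45.0000]
After op 6 tick(1): ref=31.0000 raw=[46.5000 62.0000 24.8000 46.5000]
After op 7 sync(1): ref=31.0000 raw=[46.5000 31.0000 24.8000 46.5000]
After op 8 tick(3): ref=34.0000 raw=[51.0000 37.0000 27.2000 51.0000]
Wrap final raw readings (mod 100): 51.0000 mod 100 = 51.0000; 37.0000 mod 100 = 37.0000; 27.2000 mod 100 = 27.2000; 51.0000 mod 100 = 51.0000

Answer: 51.0000 37.0000 27.2000 51.0000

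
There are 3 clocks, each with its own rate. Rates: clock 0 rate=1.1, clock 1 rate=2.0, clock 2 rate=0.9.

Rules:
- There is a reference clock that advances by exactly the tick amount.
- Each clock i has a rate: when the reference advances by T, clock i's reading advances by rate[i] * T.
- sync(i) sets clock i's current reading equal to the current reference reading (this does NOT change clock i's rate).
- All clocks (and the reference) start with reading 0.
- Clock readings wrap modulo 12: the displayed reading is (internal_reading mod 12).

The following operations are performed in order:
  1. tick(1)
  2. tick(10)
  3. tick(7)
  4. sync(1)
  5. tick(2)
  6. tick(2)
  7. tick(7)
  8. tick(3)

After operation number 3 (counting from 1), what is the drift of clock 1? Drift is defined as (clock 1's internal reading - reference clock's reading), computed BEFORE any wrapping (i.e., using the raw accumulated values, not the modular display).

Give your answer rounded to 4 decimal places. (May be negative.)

After op 1 tick(1): ref=1.0000 raw=[1.1000 2.0000 0.9000]
After op 2 tick(10): ref=11.0000 raw=[12.1000 22.0000 9.9000]
After op 3 tick(7): ref=18.0000 raw=[19.8000 36.0000 16.2000]
Drift of clock 1 after op 3: 36.0000 - 18.0000 = 18.0000

Answer: 18.0000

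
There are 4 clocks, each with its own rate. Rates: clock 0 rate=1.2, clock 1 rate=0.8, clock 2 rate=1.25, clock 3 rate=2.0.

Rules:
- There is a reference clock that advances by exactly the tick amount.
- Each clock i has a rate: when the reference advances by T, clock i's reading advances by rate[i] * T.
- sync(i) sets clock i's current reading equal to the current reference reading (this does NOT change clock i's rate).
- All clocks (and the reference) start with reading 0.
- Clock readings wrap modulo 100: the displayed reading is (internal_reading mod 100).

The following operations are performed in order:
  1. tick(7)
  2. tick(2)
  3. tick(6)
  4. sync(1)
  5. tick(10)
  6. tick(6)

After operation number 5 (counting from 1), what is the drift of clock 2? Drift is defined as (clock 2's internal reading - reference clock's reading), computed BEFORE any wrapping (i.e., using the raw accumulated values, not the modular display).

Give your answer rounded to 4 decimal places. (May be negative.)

After op 1 tick(7): ref=7.0000 raw=[8.4000 5.6000 8.7500 14.0000]
After op 2 tick(2): ref=9.0000 raw=[10.8000 7.2000 11.2500 18.0000]
After op 3 tick(6): ref=15.0000 raw=[18.0000 12.0000 18.7500 30.0000]
After op 4 sync(1): ref=15.0000 raw=[18.0000 15.0000 18.7500 30.0000]
After op 5 tick(10): ref=25.0000 raw=[30.0000 23.0000 31.2500 50.0000]
Drift of clock 2 after op 5: 31.2500 - 25.0000 = 6.2500

Answer: 6.2500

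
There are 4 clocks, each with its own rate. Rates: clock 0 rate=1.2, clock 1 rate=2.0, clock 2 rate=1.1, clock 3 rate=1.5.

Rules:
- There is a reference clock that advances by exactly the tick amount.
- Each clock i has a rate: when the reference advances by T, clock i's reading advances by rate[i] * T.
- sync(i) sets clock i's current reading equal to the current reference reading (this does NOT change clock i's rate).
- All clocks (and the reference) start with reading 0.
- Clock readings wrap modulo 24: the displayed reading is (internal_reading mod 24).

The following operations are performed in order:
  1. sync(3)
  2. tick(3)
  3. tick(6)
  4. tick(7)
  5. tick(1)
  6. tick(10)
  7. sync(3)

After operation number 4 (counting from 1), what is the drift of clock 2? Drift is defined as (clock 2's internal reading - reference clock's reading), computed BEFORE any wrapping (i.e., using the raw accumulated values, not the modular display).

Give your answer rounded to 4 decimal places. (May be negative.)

Answer: 1.6000

Derivation:
After op 1 sync(3): ref=0.0000 raw=[0.0000 0.0000 0.0000 0.0000]
After op 2 tick(3): ref=3.0000 raw=[3.6000 6.0000 3.3000 4.5000]
After op 3 tick(6): ref=9.0000 raw=[10.8000 18.0000 9.9000 13.5000]
After op 4 tick(7): ref=16.0000 raw=[19.2000 32.0000 17.6000 24.0000]
Drift of clock 2 after op 4: 17.6000 - 16.0000 = 1.6000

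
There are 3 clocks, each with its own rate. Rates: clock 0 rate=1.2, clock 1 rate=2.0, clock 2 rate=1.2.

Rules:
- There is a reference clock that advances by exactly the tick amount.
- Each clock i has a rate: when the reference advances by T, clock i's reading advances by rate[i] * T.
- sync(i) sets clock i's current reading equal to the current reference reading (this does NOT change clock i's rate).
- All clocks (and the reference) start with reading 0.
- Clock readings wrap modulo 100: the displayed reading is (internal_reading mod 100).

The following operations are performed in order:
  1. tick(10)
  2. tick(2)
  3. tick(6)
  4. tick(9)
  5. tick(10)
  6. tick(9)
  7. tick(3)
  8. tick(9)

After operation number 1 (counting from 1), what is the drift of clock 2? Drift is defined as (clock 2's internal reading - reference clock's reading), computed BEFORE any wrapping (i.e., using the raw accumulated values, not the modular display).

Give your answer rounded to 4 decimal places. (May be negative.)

Answer: 2.0000

Derivation:
After op 1 tick(10): ref=10.0000 raw=[12.0000 20.0000 12.0000]
Drift of clock 2 after op 1: 12.0000 - 10.0000 = 2.0000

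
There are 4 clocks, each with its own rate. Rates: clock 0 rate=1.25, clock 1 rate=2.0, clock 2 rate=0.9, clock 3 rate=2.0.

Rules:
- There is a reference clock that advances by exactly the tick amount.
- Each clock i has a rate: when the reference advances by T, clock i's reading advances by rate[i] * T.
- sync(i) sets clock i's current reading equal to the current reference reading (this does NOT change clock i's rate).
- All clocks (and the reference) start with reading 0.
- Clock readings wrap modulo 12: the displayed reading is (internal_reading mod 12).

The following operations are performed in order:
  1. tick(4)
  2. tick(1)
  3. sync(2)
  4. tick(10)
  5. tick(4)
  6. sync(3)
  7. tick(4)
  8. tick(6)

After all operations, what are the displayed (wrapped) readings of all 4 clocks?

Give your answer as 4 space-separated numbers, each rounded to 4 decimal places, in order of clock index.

After op 1 tick(4): ref=4.0000 raw=[5.0000 8.0000 3.6000 8.0000]
After op 2 tick(1): ref=5.0000 raw=[6.2500 10.0000 4.5000 10.0000]
After op 3 sync(2): ref=5.0000 raw=[6.2500 10.0000 5.0000 10.0000]
After op 4 tick(10): ref=15.0000 raw=[18.7500 30.0000 14.0000 30.0000]
After op 5 tick(4): ref=19.0000 raw=[23.7500 38.0000 17.6000 38.0000]
After op 6 sync(3): ref=19.0000 raw=[23.7500 38.0000 17.6000 19.0000]
After op 7 tick(4): ref=23.0000 raw=[28.7500 46.0000 21.2000 27.0000]
After op 8 tick(6): ref=29.0000 raw=[36.2500 58.0000 26.6000 39.0000]
Wrap final raw readings (mod 12): 36.2500 mod 12 = 0.2500; 58.0000 mod 12 = 10.0000; 26.6000 mod 12 = 2.6000; 39.0000 mod 12 = 3.0000

Answer: 0.2500 10.0000 2.6000 3.0000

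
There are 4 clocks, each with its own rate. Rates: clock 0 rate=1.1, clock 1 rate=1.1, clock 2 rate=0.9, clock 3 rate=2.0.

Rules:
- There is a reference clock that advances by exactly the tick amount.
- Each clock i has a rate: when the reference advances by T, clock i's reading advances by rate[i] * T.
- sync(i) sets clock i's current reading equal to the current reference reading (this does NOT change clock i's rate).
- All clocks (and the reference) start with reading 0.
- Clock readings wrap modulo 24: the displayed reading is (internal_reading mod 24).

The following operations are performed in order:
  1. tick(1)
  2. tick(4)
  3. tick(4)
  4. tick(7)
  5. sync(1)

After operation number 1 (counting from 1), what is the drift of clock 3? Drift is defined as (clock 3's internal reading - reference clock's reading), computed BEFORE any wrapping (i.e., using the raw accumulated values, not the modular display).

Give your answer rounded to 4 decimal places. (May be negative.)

Answer: 1.0000

Derivation:
After op 1 tick(1): ref=1.0000 raw=[1.1000 1.1000 0.9000 2.0000]
Drift of clock 3 after op 1: 2.0000 - 1.0000 = 1.0000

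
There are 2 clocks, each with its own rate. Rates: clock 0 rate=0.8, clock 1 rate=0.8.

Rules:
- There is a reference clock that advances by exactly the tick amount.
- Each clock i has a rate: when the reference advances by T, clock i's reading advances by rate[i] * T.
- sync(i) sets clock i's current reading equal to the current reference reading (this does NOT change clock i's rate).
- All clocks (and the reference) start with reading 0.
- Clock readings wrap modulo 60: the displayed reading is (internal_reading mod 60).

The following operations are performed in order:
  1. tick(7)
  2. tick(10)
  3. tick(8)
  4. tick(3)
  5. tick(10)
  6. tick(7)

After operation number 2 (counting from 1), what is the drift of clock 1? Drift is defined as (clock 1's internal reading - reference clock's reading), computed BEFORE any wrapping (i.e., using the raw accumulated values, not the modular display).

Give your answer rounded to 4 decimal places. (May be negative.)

Answer: -3.4000

Derivation:
After op 1 tick(7): ref=7.0000 raw=[5.6000 5.6000]
After op 2 tick(10): ref=17.0000 raw=[13.6000 13.6000]
Drift of clock 1 after op 2: 13.6000 - 17.0000 = -3.4000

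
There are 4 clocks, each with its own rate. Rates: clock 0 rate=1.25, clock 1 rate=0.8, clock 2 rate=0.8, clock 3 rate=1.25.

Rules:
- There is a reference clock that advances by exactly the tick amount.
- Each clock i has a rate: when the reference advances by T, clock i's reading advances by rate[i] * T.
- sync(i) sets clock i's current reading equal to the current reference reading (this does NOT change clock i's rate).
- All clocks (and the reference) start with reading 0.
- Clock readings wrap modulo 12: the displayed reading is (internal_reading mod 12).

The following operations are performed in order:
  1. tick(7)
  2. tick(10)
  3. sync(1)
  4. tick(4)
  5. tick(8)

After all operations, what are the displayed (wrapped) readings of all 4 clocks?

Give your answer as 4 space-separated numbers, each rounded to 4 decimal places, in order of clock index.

Answer: 0.2500 2.6000 11.2000 0.2500

Derivation:
After op 1 tick(7): ref=7.0000 raw=[8.7500 5.6000 5.6000 8.7500]
After op 2 tick(10): ref=17.0000 raw=[21.2500 13.6000 13.6000 21.2500]
After op 3 sync(1): ref=17.0000 raw=[21.2500 17.0000 13.6000 21.2500]
After op 4 tick(4): ref=21.0000 raw=[26.2500 20.2000 16.8000 26.2500]
After op 5 tick(8): ref=29.0000 raw=[36.2500 26.6000 23.2000 36.2500]
Wrap final raw readings (mod 12): 36.2500 mod 12 = 0.2500; 26.6000 mod 12 = 2.6000; 23.2000 mod 12 = 11.2000; 36.2500 mod 12 = 0.2500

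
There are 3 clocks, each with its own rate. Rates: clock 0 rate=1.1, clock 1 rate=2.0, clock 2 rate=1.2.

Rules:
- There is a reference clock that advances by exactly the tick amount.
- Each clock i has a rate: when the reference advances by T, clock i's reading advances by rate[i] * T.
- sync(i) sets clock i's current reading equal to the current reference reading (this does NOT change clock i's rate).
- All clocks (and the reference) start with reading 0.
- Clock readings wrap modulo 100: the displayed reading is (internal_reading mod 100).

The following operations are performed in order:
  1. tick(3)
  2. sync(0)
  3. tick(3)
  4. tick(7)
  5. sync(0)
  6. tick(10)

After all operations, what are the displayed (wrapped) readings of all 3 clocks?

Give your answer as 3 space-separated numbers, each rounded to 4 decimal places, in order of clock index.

After op 1 tick(3): ref=3.0000 raw=[3.3000 6.0000 3.6000]
After op 2 sync(0): ref=3.0000 raw=[3.0000 6.0000 3.6000]
After op 3 tick(3): ref=6.0000 raw=[6.3000 12.0000 7.2000]
After op 4 tick(7): ref=13.0000 raw=[14.0000 26.0000 15.6000]
After op 5 sync(0): ref=13.0000 raw=[13.0000 26.0000 15.6000]
After op 6 tick(10): ref=23.0000 raw=[24.0000 46.0000 27.6000]
Wrap final raw readings (mod 100): 24.0000 mod 100 = 24.0000; 46.0000 mod 100 = 46.0000; 27.6000 mod 100 = 27.6000

Answer: 24.0000 46.0000 27.6000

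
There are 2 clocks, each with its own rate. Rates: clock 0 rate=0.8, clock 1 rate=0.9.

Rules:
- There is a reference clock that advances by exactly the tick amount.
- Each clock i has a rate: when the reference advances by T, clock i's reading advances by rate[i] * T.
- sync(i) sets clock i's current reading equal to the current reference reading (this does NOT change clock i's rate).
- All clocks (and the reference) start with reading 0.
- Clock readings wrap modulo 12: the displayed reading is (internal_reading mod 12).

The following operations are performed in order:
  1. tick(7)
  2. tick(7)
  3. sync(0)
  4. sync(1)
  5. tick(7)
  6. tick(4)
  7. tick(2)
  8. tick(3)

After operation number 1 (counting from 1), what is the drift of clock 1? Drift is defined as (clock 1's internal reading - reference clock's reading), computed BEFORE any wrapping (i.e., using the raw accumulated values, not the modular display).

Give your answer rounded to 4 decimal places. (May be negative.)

Answer: -0.7000

Derivation:
After op 1 tick(7): ref=7.0000 raw=[5.6000 6.3000]
Drift of clock 1 after op 1: 6.3000 - 7.0000 = -0.7000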